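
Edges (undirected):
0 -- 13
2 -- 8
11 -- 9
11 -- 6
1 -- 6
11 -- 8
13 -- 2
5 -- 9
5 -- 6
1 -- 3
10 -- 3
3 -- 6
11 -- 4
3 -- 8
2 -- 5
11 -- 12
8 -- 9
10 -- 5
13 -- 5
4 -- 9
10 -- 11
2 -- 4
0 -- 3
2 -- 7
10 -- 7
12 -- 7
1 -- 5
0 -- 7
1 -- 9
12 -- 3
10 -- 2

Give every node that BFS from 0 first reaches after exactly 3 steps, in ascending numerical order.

Level 0: 0
Level 1: 3, 7, 13
Level 2: 1, 2, 5, 6, 8, 10, 12
Level 3: 4, 9, 11

4, 9, 11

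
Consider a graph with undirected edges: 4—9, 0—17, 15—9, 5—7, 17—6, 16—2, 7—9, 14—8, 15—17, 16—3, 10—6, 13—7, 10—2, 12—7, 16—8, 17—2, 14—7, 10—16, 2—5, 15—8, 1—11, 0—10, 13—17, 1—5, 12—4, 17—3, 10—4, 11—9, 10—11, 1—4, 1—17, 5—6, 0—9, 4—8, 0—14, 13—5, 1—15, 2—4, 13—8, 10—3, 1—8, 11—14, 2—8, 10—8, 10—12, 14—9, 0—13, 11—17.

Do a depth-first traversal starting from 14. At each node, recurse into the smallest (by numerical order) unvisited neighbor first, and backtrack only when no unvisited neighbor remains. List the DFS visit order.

Visit 14
14 → 0
0 → 9
9 → 4
4 → 1
1 → 5
5 → 2
2 → 8
8 → 10
10 → 3
3 → 16
3 → 17
17 → 6
17 → 11
17 → 13
13 → 7
7 → 12
17 → 15

14 -> 0 -> 9 -> 4 -> 1 -> 5 -> 2 -> 8 -> 10 -> 3 -> 16 -> 17 -> 6 -> 11 -> 13 -> 7 -> 12 -> 15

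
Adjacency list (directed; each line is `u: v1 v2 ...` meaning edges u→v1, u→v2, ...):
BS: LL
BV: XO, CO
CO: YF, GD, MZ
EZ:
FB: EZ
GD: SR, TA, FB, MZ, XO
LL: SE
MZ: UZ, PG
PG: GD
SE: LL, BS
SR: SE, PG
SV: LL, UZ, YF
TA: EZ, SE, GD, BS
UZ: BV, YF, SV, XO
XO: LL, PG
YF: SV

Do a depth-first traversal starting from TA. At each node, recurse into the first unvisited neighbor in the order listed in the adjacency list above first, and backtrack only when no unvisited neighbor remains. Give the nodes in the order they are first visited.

TA, EZ, SE, LL, BS, GD, SR, PG, FB, MZ, UZ, BV, XO, CO, YF, SV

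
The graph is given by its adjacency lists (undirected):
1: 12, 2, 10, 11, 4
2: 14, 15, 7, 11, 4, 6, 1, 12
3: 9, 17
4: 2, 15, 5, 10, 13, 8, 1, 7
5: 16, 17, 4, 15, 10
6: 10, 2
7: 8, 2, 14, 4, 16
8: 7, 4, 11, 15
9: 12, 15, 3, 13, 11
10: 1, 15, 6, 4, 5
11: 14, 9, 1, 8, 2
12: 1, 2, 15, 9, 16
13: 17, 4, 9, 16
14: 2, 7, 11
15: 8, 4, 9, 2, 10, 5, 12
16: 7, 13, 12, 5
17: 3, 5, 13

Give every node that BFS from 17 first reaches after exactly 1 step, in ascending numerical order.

3, 5, 13

Level 0: 17
Level 1: 3, 5, 13
Level 2: 4, 9, 10, 15, 16
Level 3: 1, 2, 6, 7, 8, 11, 12
Level 4: 14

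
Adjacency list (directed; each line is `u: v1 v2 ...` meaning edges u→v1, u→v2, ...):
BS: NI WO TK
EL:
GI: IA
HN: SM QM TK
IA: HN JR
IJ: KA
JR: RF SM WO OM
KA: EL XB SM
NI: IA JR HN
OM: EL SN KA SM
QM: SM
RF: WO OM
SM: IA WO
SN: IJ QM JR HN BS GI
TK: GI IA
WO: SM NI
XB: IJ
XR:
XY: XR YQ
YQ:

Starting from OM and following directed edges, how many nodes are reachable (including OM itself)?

BFS from OM visits: OM, EL, KA, SM, SN, XB, IA, WO, BS, GI, HN, IJ, JR, QM, NI, TK, RF
Reachable nodes: 17 of 20 total.

17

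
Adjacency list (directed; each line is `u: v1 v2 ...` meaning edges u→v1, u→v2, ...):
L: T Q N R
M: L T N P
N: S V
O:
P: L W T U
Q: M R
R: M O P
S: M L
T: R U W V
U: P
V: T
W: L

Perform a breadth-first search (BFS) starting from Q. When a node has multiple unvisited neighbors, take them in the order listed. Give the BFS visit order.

Q, M, R, L, T, N, P, O, U, W, V, S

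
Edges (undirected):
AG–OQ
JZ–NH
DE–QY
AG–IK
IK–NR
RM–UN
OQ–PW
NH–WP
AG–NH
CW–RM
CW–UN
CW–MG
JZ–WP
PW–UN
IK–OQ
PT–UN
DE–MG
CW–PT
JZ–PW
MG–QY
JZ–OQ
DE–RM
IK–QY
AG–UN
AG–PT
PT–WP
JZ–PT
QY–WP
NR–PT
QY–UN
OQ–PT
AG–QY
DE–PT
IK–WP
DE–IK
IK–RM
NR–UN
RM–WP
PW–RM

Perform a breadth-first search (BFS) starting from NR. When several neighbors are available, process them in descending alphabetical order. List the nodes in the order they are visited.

NR, UN, PT, IK, RM, QY, PW, CW, AG, WP, OQ, JZ, DE, MG, NH

Visit NR; enqueue UN, PT, IK → queue [UN, PT, IK]
Visit UN; enqueue RM, QY, PW, CW, AG → queue [PT, IK, RM, QY, PW, CW, AG]
Visit PT; enqueue WP, OQ, JZ, DE → queue [IK, RM, QY, PW, CW, AG, WP, OQ, JZ, DE]
Visit IK → queue [RM, QY, PW, CW, AG, WP, OQ, JZ, DE]
Visit RM → queue [QY, PW, CW, AG, WP, OQ, JZ, DE]
Visit QY; enqueue MG → queue [PW, CW, AG, WP, OQ, JZ, DE, MG]
Visit PW → queue [CW, AG, WP, OQ, JZ, DE, MG]
Visit CW → queue [AG, WP, OQ, JZ, DE, MG]
Visit AG; enqueue NH → queue [WP, OQ, JZ, DE, MG, NH]
Visit WP → queue [OQ, JZ, DE, MG, NH]
Visit OQ → queue [JZ, DE, MG, NH]
Visit JZ → queue [DE, MG, NH]
Visit DE → queue [MG, NH]
Visit MG → queue [NH]
Visit NH → queue []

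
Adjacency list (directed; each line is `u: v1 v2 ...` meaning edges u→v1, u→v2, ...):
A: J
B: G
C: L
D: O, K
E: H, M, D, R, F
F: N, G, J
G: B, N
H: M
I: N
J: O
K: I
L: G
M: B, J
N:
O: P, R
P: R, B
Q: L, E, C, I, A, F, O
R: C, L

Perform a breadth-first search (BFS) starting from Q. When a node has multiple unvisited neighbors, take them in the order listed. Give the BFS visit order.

Visit Q; enqueue L, E, C, I, A, F, O → queue [L, E, C, I, A, F, O]
Visit L; enqueue G → queue [E, C, I, A, F, O, G]
Visit E; enqueue H, M, D, R → queue [C, I, A, F, O, G, H, M, D, R]
Visit C → queue [I, A, F, O, G, H, M, D, R]
Visit I; enqueue N → queue [A, F, O, G, H, M, D, R, N]
Visit A; enqueue J → queue [F, O, G, H, M, D, R, N, J]
Visit F → queue [O, G, H, M, D, R, N, J]
Visit O; enqueue P → queue [G, H, M, D, R, N, J, P]
Visit G; enqueue B → queue [H, M, D, R, N, J, P, B]
Visit H → queue [M, D, R, N, J, P, B]
Visit M → queue [D, R, N, J, P, B]
Visit D; enqueue K → queue [R, N, J, P, B, K]
Visit R → queue [N, J, P, B, K]
Visit N → queue [J, P, B, K]
Visit J → queue [P, B, K]
Visit P → queue [B, K]
Visit B → queue [K]
Visit K → queue []

Q, L, E, C, I, A, F, O, G, H, M, D, R, N, J, P, B, K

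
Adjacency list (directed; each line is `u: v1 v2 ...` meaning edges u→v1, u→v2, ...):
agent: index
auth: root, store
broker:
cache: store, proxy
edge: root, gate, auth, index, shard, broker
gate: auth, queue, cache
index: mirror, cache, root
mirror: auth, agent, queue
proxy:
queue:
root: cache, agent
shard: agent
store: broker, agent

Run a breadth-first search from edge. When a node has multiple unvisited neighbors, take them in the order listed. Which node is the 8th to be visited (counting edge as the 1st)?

cache

Visit edge; enqueue root, gate, auth, index, shard, broker → queue [root, gate, auth, index, shard, broker]
Visit root; enqueue cache, agent → queue [gate, auth, index, shard, broker, cache, agent]
Visit gate; enqueue queue → queue [auth, index, shard, broker, cache, agent, queue]
Visit auth; enqueue store → queue [index, shard, broker, cache, agent, queue, store]
Visit index; enqueue mirror → queue [shard, broker, cache, agent, queue, store, mirror]
Visit shard → queue [broker, cache, agent, queue, store, mirror]
Visit broker → queue [cache, agent, queue, store, mirror]
Visit cache; enqueue proxy → queue [agent, queue, store, mirror, proxy]
Visit agent → queue [queue, store, mirror, proxy]
Visit queue → queue [store, mirror, proxy]
Visit store → queue [mirror, proxy]
Visit mirror → queue [proxy]
Visit proxy → queue []

Visit order: edge, root, gate, auth, index, shard, broker, cache, agent, queue, store, mirror, proxy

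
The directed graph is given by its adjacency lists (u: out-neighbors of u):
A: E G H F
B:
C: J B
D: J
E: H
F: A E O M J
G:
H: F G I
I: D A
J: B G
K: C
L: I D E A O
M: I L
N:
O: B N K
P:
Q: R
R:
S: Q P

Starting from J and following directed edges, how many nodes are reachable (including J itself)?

3

BFS from J visits: J, B, G
Reachable nodes: 3 of 19 total.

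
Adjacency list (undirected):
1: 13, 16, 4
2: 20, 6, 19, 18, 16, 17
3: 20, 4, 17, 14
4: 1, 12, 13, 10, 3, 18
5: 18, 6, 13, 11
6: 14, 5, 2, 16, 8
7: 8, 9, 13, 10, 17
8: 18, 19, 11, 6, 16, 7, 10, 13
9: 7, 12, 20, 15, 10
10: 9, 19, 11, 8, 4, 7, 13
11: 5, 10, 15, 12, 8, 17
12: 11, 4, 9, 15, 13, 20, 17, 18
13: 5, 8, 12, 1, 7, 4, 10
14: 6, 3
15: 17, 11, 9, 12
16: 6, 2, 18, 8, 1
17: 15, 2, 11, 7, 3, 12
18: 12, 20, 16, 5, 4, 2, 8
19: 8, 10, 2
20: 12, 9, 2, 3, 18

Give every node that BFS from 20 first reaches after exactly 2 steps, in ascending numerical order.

4, 5, 6, 7, 8, 10, 11, 13, 14, 15, 16, 17, 19

Level 0: 20
Level 1: 2, 3, 9, 12, 18
Level 2: 4, 5, 6, 7, 8, 10, 11, 13, 14, 15, 16, 17, 19
Level 3: 1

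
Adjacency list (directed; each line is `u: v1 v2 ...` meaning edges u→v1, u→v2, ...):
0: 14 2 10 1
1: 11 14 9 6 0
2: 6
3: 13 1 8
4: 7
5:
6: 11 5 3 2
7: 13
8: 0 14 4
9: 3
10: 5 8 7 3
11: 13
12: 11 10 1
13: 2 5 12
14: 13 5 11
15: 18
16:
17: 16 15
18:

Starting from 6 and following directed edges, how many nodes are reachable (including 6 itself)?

15

BFS from 6 visits: 6, 11, 5, 3, 2, 13, 1, 8, 12, 14, 9, 0, 4, 10, 7
Reachable nodes: 15 of 19 total.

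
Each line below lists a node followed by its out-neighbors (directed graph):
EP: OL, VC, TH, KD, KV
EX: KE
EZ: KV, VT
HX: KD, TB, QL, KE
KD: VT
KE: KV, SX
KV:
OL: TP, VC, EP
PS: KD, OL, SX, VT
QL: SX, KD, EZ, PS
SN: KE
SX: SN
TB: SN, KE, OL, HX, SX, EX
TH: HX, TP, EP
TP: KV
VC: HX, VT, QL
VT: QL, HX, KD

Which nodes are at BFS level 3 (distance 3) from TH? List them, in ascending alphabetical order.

EX, EZ, PS, SN, SX, VT

Level 0: TH
Level 1: EP, HX, TP
Level 2: KD, KE, KV, OL, QL, TB, VC
Level 3: EX, EZ, PS, SN, SX, VT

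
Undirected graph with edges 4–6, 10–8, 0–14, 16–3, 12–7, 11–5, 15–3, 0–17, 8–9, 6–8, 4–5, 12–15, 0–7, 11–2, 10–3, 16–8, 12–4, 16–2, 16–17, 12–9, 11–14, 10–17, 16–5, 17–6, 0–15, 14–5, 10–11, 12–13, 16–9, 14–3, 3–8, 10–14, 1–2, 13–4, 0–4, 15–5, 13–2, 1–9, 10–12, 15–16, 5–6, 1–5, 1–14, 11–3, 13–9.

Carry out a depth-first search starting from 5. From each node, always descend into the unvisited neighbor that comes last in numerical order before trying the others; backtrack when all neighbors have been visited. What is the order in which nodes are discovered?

5, 16, 17, 10, 14, 11, 3, 15, 12, 13, 9, 8, 6, 4, 0, 7, 1, 2

Visit 5
5 → 16
16 → 17
17 → 10
10 → 14
14 → 11
11 → 3
3 → 15
15 → 12
12 → 13
13 → 9
9 → 8
8 → 6
6 → 4
4 → 0
0 → 7
9 → 1
1 → 2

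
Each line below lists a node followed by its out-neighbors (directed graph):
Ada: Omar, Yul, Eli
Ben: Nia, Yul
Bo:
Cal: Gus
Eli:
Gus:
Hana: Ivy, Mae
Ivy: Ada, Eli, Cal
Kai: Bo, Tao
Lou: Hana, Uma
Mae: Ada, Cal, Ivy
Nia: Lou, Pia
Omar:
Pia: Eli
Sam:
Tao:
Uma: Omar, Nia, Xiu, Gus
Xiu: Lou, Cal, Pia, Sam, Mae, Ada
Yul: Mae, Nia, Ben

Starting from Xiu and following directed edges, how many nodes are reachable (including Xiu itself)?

16

BFS from Xiu visits: Xiu, Sam, Pia, Mae, Lou, Cal, Ada, Eli, Ivy, Uma, Hana, Gus, Yul, Omar, Nia, Ben
Reachable nodes: 16 of 19 total.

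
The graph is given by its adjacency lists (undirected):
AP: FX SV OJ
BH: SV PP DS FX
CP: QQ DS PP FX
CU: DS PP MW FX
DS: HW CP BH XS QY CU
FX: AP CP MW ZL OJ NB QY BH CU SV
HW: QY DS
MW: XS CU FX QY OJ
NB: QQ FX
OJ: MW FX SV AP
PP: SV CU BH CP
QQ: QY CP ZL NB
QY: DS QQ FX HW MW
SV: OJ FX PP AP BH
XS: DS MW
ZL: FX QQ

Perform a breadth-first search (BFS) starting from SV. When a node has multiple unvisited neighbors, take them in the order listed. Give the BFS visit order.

SV -> OJ -> FX -> PP -> AP -> BH -> MW -> CP -> ZL -> NB -> QY -> CU -> DS -> XS -> QQ -> HW

Visit SV; enqueue OJ, FX, PP, AP, BH → queue [OJ, FX, PP, AP, BH]
Visit OJ; enqueue MW → queue [FX, PP, AP, BH, MW]
Visit FX; enqueue CP, ZL, NB, QY, CU → queue [PP, AP, BH, MW, CP, ZL, NB, QY, CU]
Visit PP → queue [AP, BH, MW, CP, ZL, NB, QY, CU]
Visit AP → queue [BH, MW, CP, ZL, NB, QY, CU]
Visit BH; enqueue DS → queue [MW, CP, ZL, NB, QY, CU, DS]
Visit MW; enqueue XS → queue [CP, ZL, NB, QY, CU, DS, XS]
Visit CP; enqueue QQ → queue [ZL, NB, QY, CU, DS, XS, QQ]
Visit ZL → queue [NB, QY, CU, DS, XS, QQ]
Visit NB → queue [QY, CU, DS, XS, QQ]
Visit QY; enqueue HW → queue [CU, DS, XS, QQ, HW]
Visit CU → queue [DS, XS, QQ, HW]
Visit DS → queue [XS, QQ, HW]
Visit XS → queue [QQ, HW]
Visit QQ → queue [HW]
Visit HW → queue []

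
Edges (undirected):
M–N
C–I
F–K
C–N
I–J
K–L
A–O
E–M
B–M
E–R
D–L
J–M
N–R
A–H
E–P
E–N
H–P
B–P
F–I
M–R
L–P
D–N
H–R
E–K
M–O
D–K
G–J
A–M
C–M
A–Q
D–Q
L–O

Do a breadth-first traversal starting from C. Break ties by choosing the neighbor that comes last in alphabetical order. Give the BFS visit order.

C → N → M → I → R → E → D → O → J → B → A → F → H → P → K → Q → L → G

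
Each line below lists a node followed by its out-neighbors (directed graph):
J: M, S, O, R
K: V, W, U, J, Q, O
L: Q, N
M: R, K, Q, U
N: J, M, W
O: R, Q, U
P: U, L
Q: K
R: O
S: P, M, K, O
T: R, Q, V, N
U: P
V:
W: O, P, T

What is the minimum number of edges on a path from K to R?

2

Level 0: K
Level 1: J, O, Q, U, V, W
Level 2: M, P, R, S, T
Level 3: L, N
R first appears at level 2.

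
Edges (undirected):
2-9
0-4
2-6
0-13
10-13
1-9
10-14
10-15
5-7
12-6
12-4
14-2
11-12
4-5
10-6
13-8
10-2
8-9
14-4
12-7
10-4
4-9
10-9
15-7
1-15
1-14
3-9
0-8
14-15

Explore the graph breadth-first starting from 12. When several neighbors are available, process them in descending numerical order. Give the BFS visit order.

12, 11, 7, 6, 4, 15, 5, 10, 2, 14, 9, 0, 1, 13, 8, 3

Visit 12; enqueue 11, 7, 6, 4 → queue [11, 7, 6, 4]
Visit 11 → queue [7, 6, 4]
Visit 7; enqueue 15, 5 → queue [6, 4, 15, 5]
Visit 6; enqueue 10, 2 → queue [4, 15, 5, 10, 2]
Visit 4; enqueue 14, 9, 0 → queue [15, 5, 10, 2, 14, 9, 0]
Visit 15; enqueue 1 → queue [5, 10, 2, 14, 9, 0, 1]
Visit 5 → queue [10, 2, 14, 9, 0, 1]
Visit 10; enqueue 13 → queue [2, 14, 9, 0, 1, 13]
Visit 2 → queue [14, 9, 0, 1, 13]
Visit 14 → queue [9, 0, 1, 13]
Visit 9; enqueue 8, 3 → queue [0, 1, 13, 8, 3]
Visit 0 → queue [1, 13, 8, 3]
Visit 1 → queue [13, 8, 3]
Visit 13 → queue [8, 3]
Visit 8 → queue [3]
Visit 3 → queue []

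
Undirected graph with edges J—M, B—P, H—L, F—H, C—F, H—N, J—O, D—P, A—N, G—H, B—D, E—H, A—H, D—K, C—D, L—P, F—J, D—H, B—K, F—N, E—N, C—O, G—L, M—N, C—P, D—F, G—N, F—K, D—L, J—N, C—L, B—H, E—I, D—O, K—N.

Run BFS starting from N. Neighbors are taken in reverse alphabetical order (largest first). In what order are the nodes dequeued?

N M K J H G F E A D B O L C I P

Visit N; enqueue M, K, J, H, G, F, E, A → queue [M, K, J, H, G, F, E, A]
Visit M → queue [K, J, H, G, F, E, A]
Visit K; enqueue D, B → queue [J, H, G, F, E, A, D, B]
Visit J; enqueue O → queue [H, G, F, E, A, D, B, O]
Visit H; enqueue L → queue [G, F, E, A, D, B, O, L]
Visit G → queue [F, E, A, D, B, O, L]
Visit F; enqueue C → queue [E, A, D, B, O, L, C]
Visit E; enqueue I → queue [A, D, B, O, L, C, I]
Visit A → queue [D, B, O, L, C, I]
Visit D; enqueue P → queue [B, O, L, C, I, P]
Visit B → queue [O, L, C, I, P]
Visit O → queue [L, C, I, P]
Visit L → queue [C, I, P]
Visit C → queue [I, P]
Visit I → queue [P]
Visit P → queue []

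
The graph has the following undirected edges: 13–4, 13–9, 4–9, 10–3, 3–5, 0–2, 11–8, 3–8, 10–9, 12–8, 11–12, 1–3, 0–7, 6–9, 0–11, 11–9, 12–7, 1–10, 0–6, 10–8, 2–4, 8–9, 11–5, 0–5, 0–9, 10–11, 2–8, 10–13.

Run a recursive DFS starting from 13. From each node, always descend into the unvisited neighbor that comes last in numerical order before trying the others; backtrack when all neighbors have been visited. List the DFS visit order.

13 → 10 → 11 → 12 → 8 → 9 → 6 → 0 → 7 → 5 → 3 → 1 → 2 → 4

Visit 13
13 → 10
10 → 11
11 → 12
12 → 8
8 → 9
9 → 6
6 → 0
0 → 7
0 → 5
5 → 3
3 → 1
0 → 2
2 → 4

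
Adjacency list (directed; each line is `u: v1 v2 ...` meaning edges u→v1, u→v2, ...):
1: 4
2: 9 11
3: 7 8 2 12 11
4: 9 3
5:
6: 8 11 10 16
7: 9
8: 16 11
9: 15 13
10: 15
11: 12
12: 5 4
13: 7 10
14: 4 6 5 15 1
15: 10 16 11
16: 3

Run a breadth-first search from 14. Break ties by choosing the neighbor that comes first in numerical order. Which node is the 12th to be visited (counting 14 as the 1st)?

16

Visit 14; enqueue 1, 4, 5, 6, 15 → queue [1, 4, 5, 6, 15]
Visit 1 → queue [4, 5, 6, 15]
Visit 4; enqueue 3, 9 → queue [5, 6, 15, 3, 9]
Visit 5 → queue [6, 15, 3, 9]
Visit 6; enqueue 8, 10, 11, 16 → queue [15, 3, 9, 8, 10, 11, 16]
Visit 15 → queue [3, 9, 8, 10, 11, 16]
Visit 3; enqueue 2, 7, 12 → queue [9, 8, 10, 11, 16, 2, 7, 12]
Visit 9; enqueue 13 → queue [8, 10, 11, 16, 2, 7, 12, 13]
Visit 8 → queue [10, 11, 16, 2, 7, 12, 13]
Visit 10 → queue [11, 16, 2, 7, 12, 13]
Visit 11 → queue [16, 2, 7, 12, 13]
Visit 16 → queue [2, 7, 12, 13]
Visit 2 → queue [7, 12, 13]
Visit 7 → queue [12, 13]
Visit 12 → queue [13]
Visit 13 → queue []

Visit order: 14, 1, 4, 5, 6, 15, 3, 9, 8, 10, 11, 16, 2, 7, 12, 13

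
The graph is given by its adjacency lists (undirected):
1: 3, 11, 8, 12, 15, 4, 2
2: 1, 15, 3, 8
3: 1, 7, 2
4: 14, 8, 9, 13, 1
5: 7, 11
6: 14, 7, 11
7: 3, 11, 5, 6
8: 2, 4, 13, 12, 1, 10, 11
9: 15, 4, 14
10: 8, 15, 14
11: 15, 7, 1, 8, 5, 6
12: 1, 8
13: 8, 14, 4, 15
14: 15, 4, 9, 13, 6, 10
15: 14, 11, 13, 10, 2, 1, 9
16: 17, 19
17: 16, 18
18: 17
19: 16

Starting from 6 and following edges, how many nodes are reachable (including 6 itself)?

15

BFS from 6 visits: 6, 7, 11, 14, 3, 5, 1, 8, 15, 4, 9, 10, 13, 2, 12
Reachable nodes: 15 of 19 total.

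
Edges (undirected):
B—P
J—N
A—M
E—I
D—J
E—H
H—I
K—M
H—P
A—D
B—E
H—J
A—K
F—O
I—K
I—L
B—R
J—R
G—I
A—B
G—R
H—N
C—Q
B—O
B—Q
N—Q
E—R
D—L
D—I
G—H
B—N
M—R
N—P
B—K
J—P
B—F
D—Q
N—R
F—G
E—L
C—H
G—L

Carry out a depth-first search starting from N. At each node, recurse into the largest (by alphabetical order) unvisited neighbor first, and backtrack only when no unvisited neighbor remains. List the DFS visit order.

N -> R -> M -> K -> I -> L -> G -> H -> P -> J -> D -> Q -> C -> B -> O -> F -> E -> A

Visit N
N → R
R → M
M → K
K → I
I → L
L → G
G → H
H → P
P → J
J → D
D → Q
Q → C
Q → B
B → O
O → F
B → E
B → A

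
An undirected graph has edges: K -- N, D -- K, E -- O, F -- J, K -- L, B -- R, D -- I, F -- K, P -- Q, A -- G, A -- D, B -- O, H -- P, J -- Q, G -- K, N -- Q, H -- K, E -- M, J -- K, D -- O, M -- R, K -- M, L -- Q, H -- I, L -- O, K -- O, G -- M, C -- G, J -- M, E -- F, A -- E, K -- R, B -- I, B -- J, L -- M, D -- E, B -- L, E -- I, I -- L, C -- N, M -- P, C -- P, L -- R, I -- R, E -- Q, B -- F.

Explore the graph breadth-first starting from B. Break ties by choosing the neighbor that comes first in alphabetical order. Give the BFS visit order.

Visit B; enqueue F, I, J, L, O, R → queue [F, I, J, L, O, R]
Visit F; enqueue E, K → queue [I, J, L, O, R, E, K]
Visit I; enqueue D, H → queue [J, L, O, R, E, K, D, H]
Visit J; enqueue M, Q → queue [L, O, R, E, K, D, H, M, Q]
Visit L → queue [O, R, E, K, D, H, M, Q]
Visit O → queue [R, E, K, D, H, M, Q]
Visit R → queue [E, K, D, H, M, Q]
Visit E; enqueue A → queue [K, D, H, M, Q, A]
Visit K; enqueue G, N → queue [D, H, M, Q, A, G, N]
Visit D → queue [H, M, Q, A, G, N]
Visit H; enqueue P → queue [M, Q, A, G, N, P]
Visit M → queue [Q, A, G, N, P]
Visit Q → queue [A, G, N, P]
Visit A → queue [G, N, P]
Visit G; enqueue C → queue [N, P, C]
Visit N → queue [P, C]
Visit P → queue [C]
Visit C → queue []

B → F → I → J → L → O → R → E → K → D → H → M → Q → A → G → N → P → C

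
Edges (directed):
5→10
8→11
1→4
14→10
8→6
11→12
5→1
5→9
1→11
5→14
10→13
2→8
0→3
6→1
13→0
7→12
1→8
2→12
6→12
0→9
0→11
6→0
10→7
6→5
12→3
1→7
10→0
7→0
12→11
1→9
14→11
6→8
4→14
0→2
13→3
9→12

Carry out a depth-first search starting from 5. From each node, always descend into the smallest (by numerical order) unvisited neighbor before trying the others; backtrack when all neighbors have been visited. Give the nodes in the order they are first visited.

5 → 1 → 4 → 14 → 10 → 0 → 2 → 8 → 6 → 12 → 3 → 11 → 9 → 7 → 13

Visit 5
5 → 1
1 → 4
4 → 14
14 → 10
10 → 0
0 → 2
2 → 8
8 → 6
6 → 12
12 → 3
12 → 11
0 → 9
10 → 7
10 → 13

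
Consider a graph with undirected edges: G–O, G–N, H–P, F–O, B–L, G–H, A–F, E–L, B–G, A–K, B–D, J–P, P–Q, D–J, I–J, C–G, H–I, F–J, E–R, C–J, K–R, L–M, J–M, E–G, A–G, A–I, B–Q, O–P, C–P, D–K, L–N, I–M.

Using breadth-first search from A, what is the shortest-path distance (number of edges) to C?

Level 0: A
Level 1: F, G, I, K
Level 2: B, C, D, E, H, J, M, N, O, R
Level 3: L, P, Q
C first appears at level 2.

2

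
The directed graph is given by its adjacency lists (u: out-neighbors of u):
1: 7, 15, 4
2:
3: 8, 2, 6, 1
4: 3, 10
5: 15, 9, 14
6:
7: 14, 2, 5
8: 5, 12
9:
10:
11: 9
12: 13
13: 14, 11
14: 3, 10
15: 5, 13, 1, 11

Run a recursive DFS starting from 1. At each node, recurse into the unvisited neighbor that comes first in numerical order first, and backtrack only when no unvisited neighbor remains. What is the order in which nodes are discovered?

1, 4, 3, 2, 6, 8, 5, 9, 14, 10, 15, 11, 13, 12, 7

Visit 1
1 → 4
4 → 3
3 → 2
3 → 6
3 → 8
8 → 5
5 → 9
5 → 14
14 → 10
5 → 15
15 → 11
15 → 13
8 → 12
1 → 7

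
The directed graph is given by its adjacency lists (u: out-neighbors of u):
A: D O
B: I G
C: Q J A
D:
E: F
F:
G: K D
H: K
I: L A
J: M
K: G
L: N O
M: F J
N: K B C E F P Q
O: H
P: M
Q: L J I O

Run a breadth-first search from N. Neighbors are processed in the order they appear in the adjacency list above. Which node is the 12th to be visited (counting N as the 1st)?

A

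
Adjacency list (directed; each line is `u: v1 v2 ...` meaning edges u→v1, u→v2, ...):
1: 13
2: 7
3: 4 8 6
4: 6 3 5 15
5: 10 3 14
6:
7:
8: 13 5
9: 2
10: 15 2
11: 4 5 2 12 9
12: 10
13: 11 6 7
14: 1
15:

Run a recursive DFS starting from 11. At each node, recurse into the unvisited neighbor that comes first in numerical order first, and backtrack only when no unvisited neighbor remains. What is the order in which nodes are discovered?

Visit 11
11 → 2
2 → 7
11 → 4
4 → 3
3 → 6
3 → 8
8 → 5
5 → 10
10 → 15
5 → 14
14 → 1
1 → 13
11 → 9
11 → 12

11 → 2 → 7 → 4 → 3 → 6 → 8 → 5 → 10 → 15 → 14 → 1 → 13 → 9 → 12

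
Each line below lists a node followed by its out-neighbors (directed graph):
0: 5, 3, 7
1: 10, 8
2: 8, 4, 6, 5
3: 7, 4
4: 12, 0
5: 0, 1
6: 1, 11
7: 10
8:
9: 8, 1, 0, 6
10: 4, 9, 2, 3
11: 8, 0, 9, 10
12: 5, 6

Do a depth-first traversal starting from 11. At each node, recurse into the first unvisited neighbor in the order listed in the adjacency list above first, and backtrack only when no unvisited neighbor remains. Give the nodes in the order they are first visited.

Visit 11
11 → 8
11 → 0
0 → 5
5 → 1
1 → 10
10 → 4
4 → 12
12 → 6
10 → 9
10 → 2
10 → 3
3 → 7

11, 8, 0, 5, 1, 10, 4, 12, 6, 9, 2, 3, 7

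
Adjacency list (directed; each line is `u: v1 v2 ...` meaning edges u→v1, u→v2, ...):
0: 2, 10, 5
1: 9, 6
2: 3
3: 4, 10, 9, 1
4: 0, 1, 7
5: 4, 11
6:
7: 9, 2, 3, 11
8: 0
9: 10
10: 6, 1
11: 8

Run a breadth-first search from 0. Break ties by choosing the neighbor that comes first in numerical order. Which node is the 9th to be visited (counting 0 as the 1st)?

6

Visit 0; enqueue 2, 5, 10 → queue [2, 5, 10]
Visit 2; enqueue 3 → queue [5, 10, 3]
Visit 5; enqueue 4, 11 → queue [10, 3, 4, 11]
Visit 10; enqueue 1, 6 → queue [3, 4, 11, 1, 6]
Visit 3; enqueue 9 → queue [4, 11, 1, 6, 9]
Visit 4; enqueue 7 → queue [11, 1, 6, 9, 7]
Visit 11; enqueue 8 → queue [1, 6, 9, 7, 8]
Visit 1 → queue [6, 9, 7, 8]
Visit 6 → queue [9, 7, 8]
Visit 9 → queue [7, 8]
Visit 7 → queue [8]
Visit 8 → queue []

Visit order: 0, 2, 5, 10, 3, 4, 11, 1, 6, 9, 7, 8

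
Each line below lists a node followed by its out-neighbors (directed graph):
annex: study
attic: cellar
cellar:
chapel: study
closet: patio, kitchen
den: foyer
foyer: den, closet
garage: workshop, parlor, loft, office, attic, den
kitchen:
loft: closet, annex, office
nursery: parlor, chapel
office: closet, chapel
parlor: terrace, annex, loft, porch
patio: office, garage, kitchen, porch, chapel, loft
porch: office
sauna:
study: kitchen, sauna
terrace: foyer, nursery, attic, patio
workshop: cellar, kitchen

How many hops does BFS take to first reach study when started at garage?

3

Level 0: garage
Level 1: attic, den, loft, office, parlor, workshop
Level 2: annex, cellar, chapel, closet, foyer, kitchen, porch, terrace
Level 3: nursery, patio, study
Level 4: sauna
study first appears at level 3.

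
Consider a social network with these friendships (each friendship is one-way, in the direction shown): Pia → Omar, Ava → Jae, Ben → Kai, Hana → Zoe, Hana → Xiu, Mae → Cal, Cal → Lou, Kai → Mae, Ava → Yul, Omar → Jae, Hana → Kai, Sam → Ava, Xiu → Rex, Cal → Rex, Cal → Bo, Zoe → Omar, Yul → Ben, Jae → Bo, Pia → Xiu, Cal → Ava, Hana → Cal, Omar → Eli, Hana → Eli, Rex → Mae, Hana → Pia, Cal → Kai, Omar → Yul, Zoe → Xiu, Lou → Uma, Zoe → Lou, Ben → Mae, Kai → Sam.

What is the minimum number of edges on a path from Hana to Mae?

Level 0: Hana
Level 1: Cal, Eli, Kai, Pia, Xiu, Zoe
Level 2: Ava, Bo, Lou, Mae, Omar, Rex, Sam
Level 3: Jae, Uma, Yul
Level 4: Ben
Mae first appears at level 2.

2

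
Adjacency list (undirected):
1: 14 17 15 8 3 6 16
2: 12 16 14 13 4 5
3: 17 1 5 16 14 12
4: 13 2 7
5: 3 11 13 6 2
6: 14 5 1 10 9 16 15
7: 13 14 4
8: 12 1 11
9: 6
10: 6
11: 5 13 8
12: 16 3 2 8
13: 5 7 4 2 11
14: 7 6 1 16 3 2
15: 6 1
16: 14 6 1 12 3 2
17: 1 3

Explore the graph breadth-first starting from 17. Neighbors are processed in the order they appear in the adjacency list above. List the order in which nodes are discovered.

17, 1, 3, 14, 15, 8, 6, 16, 5, 12, 7, 2, 11, 10, 9, 13, 4

Visit 17; enqueue 1, 3 → queue [1, 3]
Visit 1; enqueue 14, 15, 8, 6, 16 → queue [3, 14, 15, 8, 6, 16]
Visit 3; enqueue 5, 12 → queue [14, 15, 8, 6, 16, 5, 12]
Visit 14; enqueue 7, 2 → queue [15, 8, 6, 16, 5, 12, 7, 2]
Visit 15 → queue [8, 6, 16, 5, 12, 7, 2]
Visit 8; enqueue 11 → queue [6, 16, 5, 12, 7, 2, 11]
Visit 6; enqueue 10, 9 → queue [16, 5, 12, 7, 2, 11, 10, 9]
Visit 16 → queue [5, 12, 7, 2, 11, 10, 9]
Visit 5; enqueue 13 → queue [12, 7, 2, 11, 10, 9, 13]
Visit 12 → queue [7, 2, 11, 10, 9, 13]
Visit 7; enqueue 4 → queue [2, 11, 10, 9, 13, 4]
Visit 2 → queue [11, 10, 9, 13, 4]
Visit 11 → queue [10, 9, 13, 4]
Visit 10 → queue [9, 13, 4]
Visit 9 → queue [13, 4]
Visit 13 → queue [4]
Visit 4 → queue []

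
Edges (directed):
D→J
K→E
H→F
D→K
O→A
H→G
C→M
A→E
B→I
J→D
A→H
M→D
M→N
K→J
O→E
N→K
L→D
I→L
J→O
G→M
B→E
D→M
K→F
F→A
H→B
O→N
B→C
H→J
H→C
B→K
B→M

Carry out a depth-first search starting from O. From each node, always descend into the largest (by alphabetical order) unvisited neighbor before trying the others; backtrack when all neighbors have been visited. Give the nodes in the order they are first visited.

O -> N -> K -> J -> D -> M -> F -> A -> H -> G -> C -> B -> I -> L -> E

Visit O
O → N
N → K
K → J
J → D
D → M
K → F
F → A
A → H
H → G
H → C
H → B
B → I
I → L
B → E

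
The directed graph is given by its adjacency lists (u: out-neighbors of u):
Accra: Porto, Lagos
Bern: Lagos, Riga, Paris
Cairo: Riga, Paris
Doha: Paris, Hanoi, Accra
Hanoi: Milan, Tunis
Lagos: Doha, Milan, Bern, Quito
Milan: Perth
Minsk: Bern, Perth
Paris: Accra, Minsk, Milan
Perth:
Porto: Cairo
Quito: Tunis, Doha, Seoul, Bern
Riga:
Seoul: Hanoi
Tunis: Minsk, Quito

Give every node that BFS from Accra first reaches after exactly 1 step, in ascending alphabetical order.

Level 0: Accra
Level 1: Lagos, Porto
Level 2: Bern, Cairo, Doha, Milan, Quito
Level 3: Hanoi, Paris, Perth, Riga, Seoul, Tunis
Level 4: Minsk

Lagos, Porto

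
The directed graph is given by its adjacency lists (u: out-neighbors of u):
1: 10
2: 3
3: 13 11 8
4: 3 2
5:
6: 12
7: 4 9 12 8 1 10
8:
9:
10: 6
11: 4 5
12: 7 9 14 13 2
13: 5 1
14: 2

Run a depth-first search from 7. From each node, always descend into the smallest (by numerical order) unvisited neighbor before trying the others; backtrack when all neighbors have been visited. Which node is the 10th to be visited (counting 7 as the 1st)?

4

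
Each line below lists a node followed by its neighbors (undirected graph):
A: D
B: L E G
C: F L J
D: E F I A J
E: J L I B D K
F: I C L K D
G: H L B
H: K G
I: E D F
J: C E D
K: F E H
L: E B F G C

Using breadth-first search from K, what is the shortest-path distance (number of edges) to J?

2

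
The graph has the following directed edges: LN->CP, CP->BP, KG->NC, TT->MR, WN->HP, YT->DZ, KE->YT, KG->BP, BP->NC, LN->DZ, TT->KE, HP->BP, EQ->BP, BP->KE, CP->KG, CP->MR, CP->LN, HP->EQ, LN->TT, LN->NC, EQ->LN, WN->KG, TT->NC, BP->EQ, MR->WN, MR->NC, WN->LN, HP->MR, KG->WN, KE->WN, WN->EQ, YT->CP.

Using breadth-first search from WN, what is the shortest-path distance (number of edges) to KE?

Level 0: WN
Level 1: EQ, HP, KG, LN
Level 2: BP, CP, DZ, MR, NC, TT
Level 3: KE
Level 4: YT
KE first appears at level 3.

3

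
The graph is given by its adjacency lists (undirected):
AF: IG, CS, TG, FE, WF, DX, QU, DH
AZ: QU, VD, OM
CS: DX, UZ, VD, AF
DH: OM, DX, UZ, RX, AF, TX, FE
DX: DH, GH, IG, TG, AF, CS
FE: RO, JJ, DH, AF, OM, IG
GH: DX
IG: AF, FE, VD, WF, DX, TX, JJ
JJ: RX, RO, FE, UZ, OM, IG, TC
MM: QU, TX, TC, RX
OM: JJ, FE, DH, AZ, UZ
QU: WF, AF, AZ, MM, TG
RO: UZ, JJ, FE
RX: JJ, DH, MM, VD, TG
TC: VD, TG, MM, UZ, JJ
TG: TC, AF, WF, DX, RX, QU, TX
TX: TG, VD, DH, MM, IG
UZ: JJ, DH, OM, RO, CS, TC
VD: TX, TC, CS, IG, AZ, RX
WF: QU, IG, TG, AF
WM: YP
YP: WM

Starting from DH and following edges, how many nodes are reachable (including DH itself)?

20

BFS from DH visits: DH, OM, DX, UZ, RX, AF, TX, FE, JJ, AZ, GH, IG, TG, CS, RO, TC, MM, VD, WF, QU
Reachable nodes: 20 of 22 total.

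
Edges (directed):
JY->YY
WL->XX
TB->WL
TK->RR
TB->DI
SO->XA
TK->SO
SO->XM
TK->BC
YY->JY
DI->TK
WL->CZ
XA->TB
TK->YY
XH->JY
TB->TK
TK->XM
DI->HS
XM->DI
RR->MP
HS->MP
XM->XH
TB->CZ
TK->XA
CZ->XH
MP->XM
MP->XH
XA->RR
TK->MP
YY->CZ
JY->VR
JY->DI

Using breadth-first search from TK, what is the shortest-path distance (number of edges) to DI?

Level 0: TK
Level 1: BC, MP, RR, SO, XA, XM, YY
Level 2: CZ, DI, JY, TB, XH
Level 3: HS, VR, WL
Level 4: XX
DI first appears at level 2.

2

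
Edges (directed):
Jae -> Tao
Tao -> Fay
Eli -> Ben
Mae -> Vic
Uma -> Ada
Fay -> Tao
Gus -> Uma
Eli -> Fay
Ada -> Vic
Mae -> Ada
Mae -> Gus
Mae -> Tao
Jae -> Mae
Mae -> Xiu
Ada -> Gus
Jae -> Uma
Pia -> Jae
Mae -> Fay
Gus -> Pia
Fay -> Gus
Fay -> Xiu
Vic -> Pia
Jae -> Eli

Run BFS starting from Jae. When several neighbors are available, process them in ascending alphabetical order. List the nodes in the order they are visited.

Visit Jae; enqueue Eli, Mae, Tao, Uma → queue [Eli, Mae, Tao, Uma]
Visit Eli; enqueue Ben, Fay → queue [Mae, Tao, Uma, Ben, Fay]
Visit Mae; enqueue Ada, Gus, Vic, Xiu → queue [Tao, Uma, Ben, Fay, Ada, Gus, Vic, Xiu]
Visit Tao → queue [Uma, Ben, Fay, Ada, Gus, Vic, Xiu]
Visit Uma → queue [Ben, Fay, Ada, Gus, Vic, Xiu]
Visit Ben → queue [Fay, Ada, Gus, Vic, Xiu]
Visit Fay → queue [Ada, Gus, Vic, Xiu]
Visit Ada → queue [Gus, Vic, Xiu]
Visit Gus; enqueue Pia → queue [Vic, Xiu, Pia]
Visit Vic → queue [Xiu, Pia]
Visit Xiu → queue [Pia]
Visit Pia → queue []

Jae, Eli, Mae, Tao, Uma, Ben, Fay, Ada, Gus, Vic, Xiu, Pia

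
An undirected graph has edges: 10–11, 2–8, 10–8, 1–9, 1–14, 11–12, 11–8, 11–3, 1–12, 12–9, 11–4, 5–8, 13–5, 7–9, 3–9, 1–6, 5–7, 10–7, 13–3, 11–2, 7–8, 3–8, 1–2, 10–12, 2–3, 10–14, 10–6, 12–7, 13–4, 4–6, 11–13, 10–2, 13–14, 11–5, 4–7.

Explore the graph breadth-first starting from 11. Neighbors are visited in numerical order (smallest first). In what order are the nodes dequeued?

Visit 11; enqueue 2, 3, 4, 5, 8, 10, 12, 13 → queue [2, 3, 4, 5, 8, 10, 12, 13]
Visit 2; enqueue 1 → queue [3, 4, 5, 8, 10, 12, 13, 1]
Visit 3; enqueue 9 → queue [4, 5, 8, 10, 12, 13, 1, 9]
Visit 4; enqueue 6, 7 → queue [5, 8, 10, 12, 13, 1, 9, 6, 7]
Visit 5 → queue [8, 10, 12, 13, 1, 9, 6, 7]
Visit 8 → queue [10, 12, 13, 1, 9, 6, 7]
Visit 10; enqueue 14 → queue [12, 13, 1, 9, 6, 7, 14]
Visit 12 → queue [13, 1, 9, 6, 7, 14]
Visit 13 → queue [1, 9, 6, 7, 14]
Visit 1 → queue [9, 6, 7, 14]
Visit 9 → queue [6, 7, 14]
Visit 6 → queue [7, 14]
Visit 7 → queue [14]
Visit 14 → queue []

11, 2, 3, 4, 5, 8, 10, 12, 13, 1, 9, 6, 7, 14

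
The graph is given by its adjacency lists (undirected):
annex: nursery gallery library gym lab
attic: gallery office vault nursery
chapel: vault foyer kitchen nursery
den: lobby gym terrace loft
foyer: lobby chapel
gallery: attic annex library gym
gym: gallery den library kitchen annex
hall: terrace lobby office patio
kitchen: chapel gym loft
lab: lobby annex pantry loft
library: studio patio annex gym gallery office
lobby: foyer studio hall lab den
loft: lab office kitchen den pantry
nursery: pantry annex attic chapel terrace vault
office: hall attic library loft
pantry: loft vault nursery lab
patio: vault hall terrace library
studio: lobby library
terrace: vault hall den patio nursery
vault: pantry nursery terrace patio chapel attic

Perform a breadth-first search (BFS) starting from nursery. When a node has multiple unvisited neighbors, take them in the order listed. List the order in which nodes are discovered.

nursery, pantry, annex, attic, chapel, terrace, vault, loft, lab, gallery, library, gym, office, foyer, kitchen, hall, den, patio, lobby, studio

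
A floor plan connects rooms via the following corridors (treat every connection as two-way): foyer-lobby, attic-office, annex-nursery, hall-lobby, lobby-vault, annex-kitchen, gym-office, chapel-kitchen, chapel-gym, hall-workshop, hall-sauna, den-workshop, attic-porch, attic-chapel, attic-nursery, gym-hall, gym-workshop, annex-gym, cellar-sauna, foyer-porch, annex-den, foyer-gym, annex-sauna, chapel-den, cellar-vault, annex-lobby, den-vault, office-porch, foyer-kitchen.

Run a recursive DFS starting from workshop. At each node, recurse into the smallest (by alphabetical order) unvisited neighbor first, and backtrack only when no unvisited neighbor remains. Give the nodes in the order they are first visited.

workshop -> den -> annex -> gym -> chapel -> attic -> nursery -> office -> porch -> foyer -> kitchen -> lobby -> hall -> sauna -> cellar -> vault

Visit workshop
workshop → den
den → annex
annex → gym
gym → chapel
chapel → attic
attic → nursery
attic → office
office → porch
porch → foyer
foyer → kitchen
foyer → lobby
lobby → hall
hall → sauna
sauna → cellar
cellar → vault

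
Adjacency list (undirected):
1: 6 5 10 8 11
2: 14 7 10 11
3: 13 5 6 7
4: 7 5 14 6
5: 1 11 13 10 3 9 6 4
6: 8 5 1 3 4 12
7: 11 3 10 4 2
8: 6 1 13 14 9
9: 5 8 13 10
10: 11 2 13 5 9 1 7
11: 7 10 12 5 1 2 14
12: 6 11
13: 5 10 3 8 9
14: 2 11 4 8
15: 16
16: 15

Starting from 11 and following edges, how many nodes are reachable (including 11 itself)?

14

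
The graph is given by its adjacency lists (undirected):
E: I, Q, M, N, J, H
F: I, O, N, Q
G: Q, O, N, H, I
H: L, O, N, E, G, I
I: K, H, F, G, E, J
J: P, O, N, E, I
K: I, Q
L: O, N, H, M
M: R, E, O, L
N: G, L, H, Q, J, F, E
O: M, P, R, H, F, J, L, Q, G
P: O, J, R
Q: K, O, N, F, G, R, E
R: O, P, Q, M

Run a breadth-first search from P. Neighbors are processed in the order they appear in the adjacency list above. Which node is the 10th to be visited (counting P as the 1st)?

G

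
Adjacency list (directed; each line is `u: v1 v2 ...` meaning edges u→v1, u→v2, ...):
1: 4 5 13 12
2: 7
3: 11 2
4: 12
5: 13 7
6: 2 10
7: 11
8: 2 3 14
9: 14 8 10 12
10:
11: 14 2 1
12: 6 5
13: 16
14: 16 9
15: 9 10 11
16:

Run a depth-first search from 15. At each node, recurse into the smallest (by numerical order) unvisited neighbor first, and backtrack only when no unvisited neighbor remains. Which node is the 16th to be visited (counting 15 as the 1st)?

Visit 15
15 → 9
9 → 8
8 → 2
2 → 7
7 → 11
11 → 1
1 → 4
4 → 12
12 → 5
5 → 13
13 → 16
12 → 6
6 → 10
11 → 14
8 → 3

Visit order: 15, 9, 8, 2, 7, 11, 1, 4, 12, 5, 13, 16, 6, 10, 14, 3

3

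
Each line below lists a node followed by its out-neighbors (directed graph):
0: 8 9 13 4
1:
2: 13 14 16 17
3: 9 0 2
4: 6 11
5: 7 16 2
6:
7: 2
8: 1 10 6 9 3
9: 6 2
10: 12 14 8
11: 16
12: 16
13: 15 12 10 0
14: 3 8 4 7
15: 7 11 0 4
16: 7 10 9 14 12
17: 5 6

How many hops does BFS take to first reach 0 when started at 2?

2

Level 0: 2
Level 1: 13, 14, 16, 17
Level 2: 0, 3, 4, 5, 6, 7, 8, 9, 10, 12, 15
Level 3: 1, 11
0 first appears at level 2.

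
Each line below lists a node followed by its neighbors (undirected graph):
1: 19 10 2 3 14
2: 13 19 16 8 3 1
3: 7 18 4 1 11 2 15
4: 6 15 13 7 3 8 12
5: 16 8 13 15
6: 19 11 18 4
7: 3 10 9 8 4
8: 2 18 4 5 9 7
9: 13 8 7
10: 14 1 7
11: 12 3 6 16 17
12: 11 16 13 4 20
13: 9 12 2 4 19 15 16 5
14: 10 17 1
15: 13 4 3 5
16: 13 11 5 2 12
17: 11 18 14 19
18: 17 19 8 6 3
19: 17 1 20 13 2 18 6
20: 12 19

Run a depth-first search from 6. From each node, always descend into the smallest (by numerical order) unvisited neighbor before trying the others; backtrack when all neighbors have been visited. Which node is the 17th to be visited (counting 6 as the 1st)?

20

Visit 6
6 → 4
4 → 3
3 → 1
1 → 2
2 → 8
8 → 5
5 → 13
13 → 9
9 → 7
7 → 10
10 → 14
14 → 17
17 → 11
11 → 12
12 → 16
12 → 20
20 → 19
19 → 18
13 → 15

Visit order: 6, 4, 3, 1, 2, 8, 5, 13, 9, 7, 10, 14, 17, 11, 12, 16, 20, 19, 18, 15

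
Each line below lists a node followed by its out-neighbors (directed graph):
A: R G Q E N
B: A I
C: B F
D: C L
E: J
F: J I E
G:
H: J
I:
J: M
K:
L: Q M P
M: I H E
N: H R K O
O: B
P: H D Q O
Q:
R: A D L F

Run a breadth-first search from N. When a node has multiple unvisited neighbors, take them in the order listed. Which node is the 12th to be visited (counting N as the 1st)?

M

Visit N; enqueue H, R, K, O → queue [H, R, K, O]
Visit H; enqueue J → queue [R, K, O, J]
Visit R; enqueue A, D, L, F → queue [K, O, J, A, D, L, F]
Visit K → queue [O, J, A, D, L, F]
Visit O; enqueue B → queue [J, A, D, L, F, B]
Visit J; enqueue M → queue [A, D, L, F, B, M]
Visit A; enqueue G, Q, E → queue [D, L, F, B, M, G, Q, E]
Visit D; enqueue C → queue [L, F, B, M, G, Q, E, C]
Visit L; enqueue P → queue [F, B, M, G, Q, E, C, P]
Visit F; enqueue I → queue [B, M, G, Q, E, C, P, I]
Visit B → queue [M, G, Q, E, C, P, I]
Visit M → queue [G, Q, E, C, P, I]
Visit G → queue [Q, E, C, P, I]
Visit Q → queue [E, C, P, I]
Visit E → queue [C, P, I]
Visit C → queue [P, I]
Visit P → queue [I]
Visit I → queue []

Visit order: N, H, R, K, O, J, A, D, L, F, B, M, G, Q, E, C, P, I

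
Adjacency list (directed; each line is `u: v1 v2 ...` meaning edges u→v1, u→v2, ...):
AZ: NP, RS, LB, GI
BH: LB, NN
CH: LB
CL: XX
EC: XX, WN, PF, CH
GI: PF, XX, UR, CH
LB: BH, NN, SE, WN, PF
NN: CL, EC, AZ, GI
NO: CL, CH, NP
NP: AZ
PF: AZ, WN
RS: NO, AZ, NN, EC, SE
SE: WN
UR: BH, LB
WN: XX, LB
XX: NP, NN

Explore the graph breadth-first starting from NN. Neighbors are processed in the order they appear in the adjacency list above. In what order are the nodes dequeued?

NN, CL, EC, AZ, GI, XX, WN, PF, CH, NP, RS, LB, UR, NO, SE, BH

Visit NN; enqueue CL, EC, AZ, GI → queue [CL, EC, AZ, GI]
Visit CL; enqueue XX → queue [EC, AZ, GI, XX]
Visit EC; enqueue WN, PF, CH → queue [AZ, GI, XX, WN, PF, CH]
Visit AZ; enqueue NP, RS, LB → queue [GI, XX, WN, PF, CH, NP, RS, LB]
Visit GI; enqueue UR → queue [XX, WN, PF, CH, NP, RS, LB, UR]
Visit XX → queue [WN, PF, CH, NP, RS, LB, UR]
Visit WN → queue [PF, CH, NP, RS, LB, UR]
Visit PF → queue [CH, NP, RS, LB, UR]
Visit CH → queue [NP, RS, LB, UR]
Visit NP → queue [RS, LB, UR]
Visit RS; enqueue NO, SE → queue [LB, UR, NO, SE]
Visit LB; enqueue BH → queue [UR, NO, SE, BH]
Visit UR → queue [NO, SE, BH]
Visit NO → queue [SE, BH]
Visit SE → queue [BH]
Visit BH → queue []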